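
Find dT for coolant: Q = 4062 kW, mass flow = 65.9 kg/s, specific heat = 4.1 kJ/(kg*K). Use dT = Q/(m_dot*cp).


dT = Q / (m_dot * cp)
dT = 4062 / (65.9 * 4.1)
dT = 15.034 C

15.034


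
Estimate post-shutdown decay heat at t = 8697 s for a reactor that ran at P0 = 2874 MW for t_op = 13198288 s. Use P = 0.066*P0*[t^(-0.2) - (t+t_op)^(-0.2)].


P/P0 = 0.066 * [t^(-0.2) - (t + t_op)^(-0.2)]
P/P0 = 0.066 * [8697^(-0.2) - (8697 + 13198288)^(-0.2)]
P/P0 = 0.066 * [0.1629769 - 0.03765644] = 0.008271150
P = 2874 * 0.008271150 = 23.771 MW

23.771


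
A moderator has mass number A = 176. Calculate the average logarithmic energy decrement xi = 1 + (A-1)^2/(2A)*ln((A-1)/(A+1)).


xi = 1 + (A-1)^2/(2A) * ln((A-1)/(A+1))
xi = 1 + (176-1)^2/(2*176) * ln((176-1)/(176 +1))
xi = 0.011321

0.011321


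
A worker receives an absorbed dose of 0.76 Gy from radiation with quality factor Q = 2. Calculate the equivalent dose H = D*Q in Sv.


H = D * Q
H = 0.76 * 2
H = 1.5200 Sv

1.5200


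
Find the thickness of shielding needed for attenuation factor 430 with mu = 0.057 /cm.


x = ln(factor) / mu
x = ln(430) / 0.057
x = 106.38 cm

106.38


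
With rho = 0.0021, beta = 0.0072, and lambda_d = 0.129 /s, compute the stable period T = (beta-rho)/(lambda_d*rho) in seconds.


T = (beta - rho) / (lambda_d * rho)
T = (0.0072 - 0.0021) / (0.129 * 0.0021)
T = 18.826 s

18.826


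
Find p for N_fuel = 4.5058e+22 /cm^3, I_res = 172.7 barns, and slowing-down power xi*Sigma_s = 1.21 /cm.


p = exp(-N * I * 1e-24 / (xi*Sigma_s))
p = exp(-4.5058e+22 * 172.7 * 1e-24 / 1.21)
p = 0.0016108

0.0016108


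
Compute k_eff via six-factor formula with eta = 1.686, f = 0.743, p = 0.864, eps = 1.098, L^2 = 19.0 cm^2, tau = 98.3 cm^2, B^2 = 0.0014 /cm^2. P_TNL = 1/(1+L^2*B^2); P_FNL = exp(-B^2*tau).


k_inf = eta*f*p*eps = 1.686*0.743*0.864*1.098 = 1.188400
P_TNL = 1/(1 + L^2*B^2) = 1/(1 + 19.0*0.0014) = 0.9740892
P_FNL = exp(-B^2*tau) = exp(-0.0014*98.3) = 0.8714298
k_eff = k_inf * P_TNL * P_FNL = 1.188400 * 0.9740892 * 0.8714298
k_eff = 1.0088

1.0088


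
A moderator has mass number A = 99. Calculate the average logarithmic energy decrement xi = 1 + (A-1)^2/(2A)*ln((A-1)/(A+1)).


xi = 1 + (A-1)^2/(2A) * ln((A-1)/(A+1))
xi = 1 + (99-1)^2/(2*99) * ln((99-1)/(99 +1))
xi = 0.020067

0.020067


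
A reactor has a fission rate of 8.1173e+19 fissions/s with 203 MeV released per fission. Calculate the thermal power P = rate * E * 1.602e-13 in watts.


P = fission_rate * E_MeV * 1.602e-13
P = 8.1173e+19 * 203 * 1.602e-13
P = 2.6398e+09 W

2.6398e+09


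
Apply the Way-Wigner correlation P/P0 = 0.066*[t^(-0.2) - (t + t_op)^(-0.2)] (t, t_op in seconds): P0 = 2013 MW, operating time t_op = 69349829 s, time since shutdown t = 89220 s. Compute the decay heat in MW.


P/P0 = 0.066 * [t^(-0.2) - (t + t_op)^(-0.2)]
P/P0 = 0.066 * [89220^(-0.2) - (89220 + 69349829)^(-0.2)]
P/P0 = 0.066 * [0.1023075 - 0.02701962] = 0.004969000
P = 2013 * 0.004969000 = 10.003 MW

10.003


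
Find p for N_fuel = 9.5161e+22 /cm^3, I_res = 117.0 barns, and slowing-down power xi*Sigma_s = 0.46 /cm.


p = exp(-N * I * 1e-24 / (xi*Sigma_s))
p = exp(-9.5161e+22 * 117.0 * 1e-24 / 0.46)
p = 3.0785e-11

3.0785e-11


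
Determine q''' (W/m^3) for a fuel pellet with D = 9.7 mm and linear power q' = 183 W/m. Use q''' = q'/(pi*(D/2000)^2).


r = D / 2 / 1000 = 9.7 / 2 / 1000 = 0.00485 m
q''' = q' / (pi * r^2)
q''' = 183 / (pi * 0.00485^2)
q''' = 2.4764e+06 W/m^3

2.4764e+06


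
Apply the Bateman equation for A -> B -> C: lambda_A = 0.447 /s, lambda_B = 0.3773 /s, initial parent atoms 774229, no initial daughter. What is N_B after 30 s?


N_B(t) = lambda_A * N_A0 / (lambda_B - lambda_A) * [exp(-lambda_A*t) - exp(-lambda_B*t)]
exp(-0.447*30) = 1.500068e-06; exp(-0.3773*30) = 1.214006e-05
N_B = 0.447 * 774229 / (0.3773 - 0.447) * (1.500068e-06 - 1.214006e-05)
N_B = 52.831

52.831


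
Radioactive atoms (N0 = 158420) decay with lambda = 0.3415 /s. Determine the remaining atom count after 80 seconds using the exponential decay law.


N = N0 * exp(-lambda * t)
N = 158420 * exp(-0.3415 * 80)
N = 2.1621e-07

2.1621e-07


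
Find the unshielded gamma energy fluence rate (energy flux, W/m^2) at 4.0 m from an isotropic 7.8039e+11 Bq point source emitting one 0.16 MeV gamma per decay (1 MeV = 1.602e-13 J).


psi = A * E * 1.602e-13 / (4*pi*r^2)
psi = 7.8039e+11 * 0.16 * 1.602e-13 / (4*pi*4.0^2)
psi = 9.9487e-05 W/m^2

9.9487e-05


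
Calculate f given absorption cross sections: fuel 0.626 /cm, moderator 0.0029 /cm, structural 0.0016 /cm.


f = Sigma_a_fuel / (Sigma_a_fuel + Sigma_a_mod + Sigma_a_other)
f = 0.626 / (0.626 + 0.0029 + 0.0016)
f = 0.99286

0.99286


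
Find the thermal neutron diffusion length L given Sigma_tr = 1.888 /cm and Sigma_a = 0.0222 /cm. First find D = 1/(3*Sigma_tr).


D = 1 / (3 * Sigma_tr) = 1 / (3 * 1.888) = 0.1765537 cm
L = sqrt(D / Sigma_a)
L = sqrt(0.1765537 / 0.0222)
L = 2.8201 cm

2.8201


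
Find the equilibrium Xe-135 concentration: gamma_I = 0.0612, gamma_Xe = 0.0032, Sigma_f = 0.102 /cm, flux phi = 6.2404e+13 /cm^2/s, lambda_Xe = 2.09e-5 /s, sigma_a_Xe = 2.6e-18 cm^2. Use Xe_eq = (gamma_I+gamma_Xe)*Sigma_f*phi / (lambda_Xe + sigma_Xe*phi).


Xe_eq = (gamma_I + gamma_Xe) * Sigma_f * phi / (lambda_Xe + sigma_Xe * phi)
Numerator = (0.0612 + 0.0032) * 0.102 * 6.2404e+13 = 4.099194e+11
Denominator = 2.09e-5 + 2.6e-18 * 6.2404e+13 = 1.831504e-04
Xe_eq = 4.099194e+11 / 1.831504e-04 = 2.2382e+15 /cm^3

2.2382e+15


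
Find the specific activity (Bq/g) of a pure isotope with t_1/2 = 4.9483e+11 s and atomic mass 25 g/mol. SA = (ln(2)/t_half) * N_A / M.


lambda = ln(2) / t_half = ln(2) / 4.9483e+11 = 1.400778e-12 /s
SA = lambda * N_A / M
SA = 1.400778e-12 * 6.022e23 / 25
SA = 3.3742e+10 Bq/g

3.3742e+10


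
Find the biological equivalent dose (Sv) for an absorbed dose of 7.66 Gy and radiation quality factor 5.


H = D * Q
H = 7.66 * 5
H = 38.300 Sv

38.300


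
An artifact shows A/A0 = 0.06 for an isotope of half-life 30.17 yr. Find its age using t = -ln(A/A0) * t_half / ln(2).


lambda = ln(2) / t_half = ln(2) / 30.17 = 0.02297472 /yr
t = -ln(A/A0) / lambda
t = -ln(0.06) / 0.02297472
t = 122.46 yr

122.46


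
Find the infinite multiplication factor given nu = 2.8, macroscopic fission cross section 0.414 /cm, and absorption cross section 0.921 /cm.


k_inf = nu * Sigma_f / Sigma_a
k_inf = 2.8 * 0.414 / 0.921
k_inf = 1.2586

1.2586


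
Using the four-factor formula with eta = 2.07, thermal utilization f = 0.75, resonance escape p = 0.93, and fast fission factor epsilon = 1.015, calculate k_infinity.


k_inf = eta * f * p * epsilon
k_inf = 2.07 * 0.75 * 0.93 * 1.015
k_inf = 1.4655

1.4655


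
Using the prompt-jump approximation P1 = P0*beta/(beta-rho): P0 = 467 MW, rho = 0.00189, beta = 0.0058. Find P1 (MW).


P1/P0 = beta / (beta - rho)
P1/P0 = 0.0058 / (0.0058 - 0.00189) = 1.483376
P1 = 467 * 1.483376 = 692.74 MW

692.74


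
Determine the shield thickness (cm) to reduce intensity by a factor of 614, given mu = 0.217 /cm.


x = ln(factor) / mu
x = ln(614) / 0.217
x = 29.585 cm

29.585


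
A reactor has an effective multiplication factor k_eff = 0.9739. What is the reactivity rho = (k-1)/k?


rho = (k_eff - 1) / k_eff
rho = (0.9739 - 1) / 0.9739
rho = -0.026799

-0.026799


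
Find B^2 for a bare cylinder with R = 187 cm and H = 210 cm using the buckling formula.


B^2 = (2.405/R)^2 + (pi/H)^2
B^2 = (2.405/187)^2 + (pi/210)^2
B^2 = 3.8920e-04 /cm^2

3.8920e-04


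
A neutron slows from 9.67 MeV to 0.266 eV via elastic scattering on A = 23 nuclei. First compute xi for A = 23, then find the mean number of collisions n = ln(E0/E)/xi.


xi = 1 + (A-1)^2/(2A)*ln((A-1)/(A+1)) = 0.08448899 (for A = 23)
n = ln(E0/E) / xi
n = ln(9.67e6 / 0.266) / 0.08448899
n = ln(3.635338e+07) / 0.08448899 = 206.05

206.05


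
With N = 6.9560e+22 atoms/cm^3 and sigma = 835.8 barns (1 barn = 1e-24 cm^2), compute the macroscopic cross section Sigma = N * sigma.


Sigma = N * sigma_barns * 1e-24
Sigma = 6.9560e+22 * 835.8 * 1e-24
Sigma = 58.138 /cm

58.138


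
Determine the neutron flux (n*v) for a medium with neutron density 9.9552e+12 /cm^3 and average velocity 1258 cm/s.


phi = n * v
phi = 9.9552e+12 * 1258
phi = 1.2524e+16 /cm^2/s

1.2524e+16


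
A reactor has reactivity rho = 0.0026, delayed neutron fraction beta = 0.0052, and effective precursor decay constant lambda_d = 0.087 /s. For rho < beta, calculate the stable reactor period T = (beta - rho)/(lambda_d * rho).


T = (beta - rho) / (lambda_d * rho)
T = (0.0052 - 0.0026) / (0.087 * 0.0026)
T = 11.494 s

11.494


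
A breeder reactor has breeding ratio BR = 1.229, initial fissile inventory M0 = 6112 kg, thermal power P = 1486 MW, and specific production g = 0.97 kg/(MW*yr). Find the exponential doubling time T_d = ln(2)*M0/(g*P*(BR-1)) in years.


Breeding gain G = BR - 1 = 1.229 - 1 = 0.229
Fissile production rate = g * P * G = 0.97 * 1486 * 0.229 = 330.08518 kg/yr
T_d = ln(2) * M0 / (g * P * G)
T_d = ln(2) * 6112 / 330.08518 = 12.835 yr

12.835


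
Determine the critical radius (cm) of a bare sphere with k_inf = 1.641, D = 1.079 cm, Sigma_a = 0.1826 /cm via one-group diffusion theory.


L^2 = D / Sigma_a = 1.079 / 0.1826 = 5.909091 cm^2
B_m^2 = (k_inf - 1) / L^2 = (1.641 - 1) / 5.909091 = 0.1084769 /cm^2
For a bare sphere: B_g = pi/R, so R_c = pi / sqrt(B_m^2)
R_c = pi / sqrt(0.1084769) = 9.5385 cm

9.5385


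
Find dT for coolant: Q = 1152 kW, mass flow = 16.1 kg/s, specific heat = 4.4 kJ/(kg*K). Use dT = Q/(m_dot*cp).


dT = Q / (m_dot * cp)
dT = 1152 / (16.1 * 4.4)
dT = 16.262 C

16.262


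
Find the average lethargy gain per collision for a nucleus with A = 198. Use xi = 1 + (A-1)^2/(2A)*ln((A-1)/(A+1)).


xi = 1 + (A-1)^2/(2A) * ln((A-1)/(A+1))
xi = 1 + (198-1)^2/(2*198) * ln((198-1)/(198 +1))
xi = 0.010067

0.010067


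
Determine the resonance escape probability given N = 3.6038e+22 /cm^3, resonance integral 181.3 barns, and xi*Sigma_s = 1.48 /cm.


p = exp(-N * I * 1e-24 / (xi*Sigma_s))
p = exp(-3.6038e+22 * 181.3 * 1e-24 / 1.48)
p = 0.012099

0.012099


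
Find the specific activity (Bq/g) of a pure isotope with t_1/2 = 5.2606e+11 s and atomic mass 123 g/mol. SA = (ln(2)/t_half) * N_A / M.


lambda = ln(2) / t_half = ln(2) / 5.2606e+11 = 1.317620e-12 /s
SA = lambda * N_A / M
SA = 1.317620e-12 * 6.022e23 / 123
SA = 6.4510e+09 Bq/g

6.4510e+09


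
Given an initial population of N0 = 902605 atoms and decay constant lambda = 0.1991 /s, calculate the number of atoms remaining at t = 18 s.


N = N0 * exp(-lambda * t)
N = 902605 * exp(-0.1991 * 18)
N = 25065

25065


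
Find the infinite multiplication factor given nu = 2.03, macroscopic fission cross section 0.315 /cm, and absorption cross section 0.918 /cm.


k_inf = nu * Sigma_f / Sigma_a
k_inf = 2.03 * 0.315 / 0.918
k_inf = 0.69657

0.69657


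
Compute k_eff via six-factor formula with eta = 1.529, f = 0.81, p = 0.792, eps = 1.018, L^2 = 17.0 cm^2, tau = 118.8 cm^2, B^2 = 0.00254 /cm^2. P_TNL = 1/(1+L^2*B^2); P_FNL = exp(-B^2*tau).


k_inf = eta*f*p*eps = 1.529*0.81*0.792*1.018 = 0.9985400
P_TNL = 1/(1 + L^2*B^2) = 1/(1 + 17.0*0.00254) = 0.9586073
P_FNL = exp(-B^2*tau) = exp(-0.00254*118.8) = 0.7395214
k_eff = k_inf * P_TNL * P_FNL = 0.9985400 * 0.9586073 * 0.7395214
k_eff = 0.70788

0.70788


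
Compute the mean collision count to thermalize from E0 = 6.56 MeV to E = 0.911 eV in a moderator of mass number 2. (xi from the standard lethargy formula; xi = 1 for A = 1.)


xi = 1 + (A-1)^2/(2A)*ln((A-1)/(A+1)) = 0.7253469 (for A = 2)
n = ln(E0/E) / xi
n = ln(6.56e6 / 0.911) / 0.7253469
n = ln(7.200878e+06) / 0.7253469 = 21.768

21.768


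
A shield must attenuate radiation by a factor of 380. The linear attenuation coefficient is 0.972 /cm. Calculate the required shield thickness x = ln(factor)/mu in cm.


x = ln(factor) / mu
x = ln(380) / 0.972
x = 6.1113 cm

6.1113


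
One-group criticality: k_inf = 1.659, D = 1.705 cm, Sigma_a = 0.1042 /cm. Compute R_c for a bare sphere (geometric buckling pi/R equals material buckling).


L^2 = D / Sigma_a = 1.705 / 0.1042 = 16.36276 cm^2
B_m^2 = (k_inf - 1) / L^2 = (1.659 - 1) / 16.36276 = 0.04027438 /cm^2
For a bare sphere: B_g = pi/R, so R_c = pi / sqrt(B_m^2)
R_c = pi / sqrt(0.04027438) = 15.654 cm

15.654


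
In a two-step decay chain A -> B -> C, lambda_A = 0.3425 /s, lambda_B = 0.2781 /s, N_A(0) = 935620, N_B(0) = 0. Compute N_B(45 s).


N_B(t) = lambda_A * N_A0 / (lambda_B - lambda_A) * [exp(-lambda_A*t) - exp(-lambda_B*t)]
exp(-0.3425*45) = 2.025053e-07; exp(-0.2781*45) = 3.673007e-06
N_B = 0.3425 * 935620 / (0.2781 - 0.3425) * (2.025053e-07 - 3.673007e-06)
N_B = 17.269

17.269


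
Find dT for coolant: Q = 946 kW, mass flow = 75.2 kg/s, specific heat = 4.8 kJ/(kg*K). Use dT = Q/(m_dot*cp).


dT = Q / (m_dot * cp)
dT = 946 / (75.2 * 4.8)
dT = 2.6208 C

2.6208


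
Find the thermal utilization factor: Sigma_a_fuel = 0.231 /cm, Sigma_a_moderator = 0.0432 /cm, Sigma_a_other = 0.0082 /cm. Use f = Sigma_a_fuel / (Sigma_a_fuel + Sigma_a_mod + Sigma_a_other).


f = Sigma_a_fuel / (Sigma_a_fuel + Sigma_a_mod + Sigma_a_other)
f = 0.231 / (0.231 + 0.0432 + 0.0082)
f = 0.81799

0.81799


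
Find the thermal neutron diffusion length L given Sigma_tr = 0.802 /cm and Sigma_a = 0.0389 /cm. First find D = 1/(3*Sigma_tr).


D = 1 / (3 * Sigma_tr) = 1 / (3 * 0.802) = 0.4156276 cm
L = sqrt(D / Sigma_a)
L = sqrt(0.4156276 / 0.0389)
L = 3.2687 cm

3.2687


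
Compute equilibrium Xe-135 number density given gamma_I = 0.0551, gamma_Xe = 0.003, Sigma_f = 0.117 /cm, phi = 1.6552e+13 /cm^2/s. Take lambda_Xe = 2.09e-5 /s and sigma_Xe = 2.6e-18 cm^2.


Xe_eq = (gamma_I + gamma_Xe) * Sigma_f * phi / (lambda_Xe + sigma_Xe * phi)
Numerator = (0.0551 + 0.003) * 0.117 * 1.6552e+13 = 1.125155e+11
Denominator = 2.09e-5 + 2.6e-18 * 1.6552e+13 = 6.393520e-05
Xe_eq = 1.125155e+11 / 6.393520e-05 = 1.7598e+15 /cm^3

1.7598e+15


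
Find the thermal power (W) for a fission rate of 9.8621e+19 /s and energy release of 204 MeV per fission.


P = fission_rate * E_MeV * 1.602e-13
P = 9.8621e+19 * 204 * 1.602e-13
P = 3.2230e+09 W

3.2230e+09


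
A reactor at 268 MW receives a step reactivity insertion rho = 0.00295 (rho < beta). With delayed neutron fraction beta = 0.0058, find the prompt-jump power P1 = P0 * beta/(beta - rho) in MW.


P1/P0 = beta / (beta - rho)
P1/P0 = 0.0058 / (0.0058 - 0.00295) = 2.035088
P1 = 268 * 2.035088 = 545.40 MW

545.40


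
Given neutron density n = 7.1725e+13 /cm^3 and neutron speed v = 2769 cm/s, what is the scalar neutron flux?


phi = n * v
phi = 7.1725e+13 * 2769
phi = 1.9861e+17 /cm^2/s

1.9861e+17


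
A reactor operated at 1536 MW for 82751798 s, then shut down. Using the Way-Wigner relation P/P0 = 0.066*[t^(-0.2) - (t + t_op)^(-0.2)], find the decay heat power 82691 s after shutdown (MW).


P/P0 = 0.066 * [t^(-0.2) - (t + t_op)^(-0.2)]
P/P0 = 0.066 * [82691^(-0.2) - (82691 + 82751798)^(-0.2)]
P/P0 = 0.066 * [0.1038744 - 0.02608301] = 0.005134232
P = 1536 * 0.005134232 = 7.8862 MW

7.8862


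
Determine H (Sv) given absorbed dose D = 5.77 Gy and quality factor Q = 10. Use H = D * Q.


H = D * Q
H = 5.77 * 10
H = 57.700 Sv

57.700


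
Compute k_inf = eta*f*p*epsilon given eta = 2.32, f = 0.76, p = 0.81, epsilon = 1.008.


k_inf = eta * f * p * epsilon
k_inf = 2.32 * 0.76 * 0.81 * 1.008
k_inf = 1.4396

1.4396


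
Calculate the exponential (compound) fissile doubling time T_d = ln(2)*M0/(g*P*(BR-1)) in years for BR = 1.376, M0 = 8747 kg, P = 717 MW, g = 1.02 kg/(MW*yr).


Breeding gain G = BR - 1 = 1.376 - 1 = 0.376
Fissile production rate = g * P * G = 1.02 * 717 * 0.376 = 274.98384 kg/yr
T_d = ln(2) * M0 / (g * P * G)
T_d = ln(2) * 8747 / 274.98384 = 22.048 yr

22.048


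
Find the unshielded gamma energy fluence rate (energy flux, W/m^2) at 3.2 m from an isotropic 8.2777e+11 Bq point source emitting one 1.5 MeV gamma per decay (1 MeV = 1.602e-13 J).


psi = A * E * 1.602e-13 / (4*pi*r^2)
psi = 8.2777e+11 * 1.5 * 1.602e-13 / (4*pi*3.2^2)
psi = 0.0015458 W/m^2

0.0015458


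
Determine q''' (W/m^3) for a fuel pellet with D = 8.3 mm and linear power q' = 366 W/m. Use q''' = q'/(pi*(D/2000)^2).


r = D / 2 / 1000 = 8.3 / 2 / 1000 = 0.00415 m
q''' = q' / (pi * r^2)
q''' = 366 / (pi * 0.00415^2)
q''' = 6.7645e+06 W/m^3

6.7645e+06


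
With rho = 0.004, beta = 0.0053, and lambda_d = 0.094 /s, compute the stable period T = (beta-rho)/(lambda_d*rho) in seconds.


T = (beta - rho) / (lambda_d * rho)
T = (0.0053 - 0.004) / (0.094 * 0.004)
T = 3.4574 s

3.4574


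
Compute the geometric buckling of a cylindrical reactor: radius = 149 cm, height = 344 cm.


B^2 = (2.405/R)^2 + (pi/H)^2
B^2 = (2.405/149)^2 + (pi/344)^2
B^2 = 3.4393e-04 /cm^2

3.4393e-04


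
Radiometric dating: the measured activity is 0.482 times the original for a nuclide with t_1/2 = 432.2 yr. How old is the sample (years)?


lambda = ln(2) / t_half = ln(2) / 432.2 = 0.001603765 /yr
t = -ln(A/A0) / lambda
t = -ln(0.482) / 0.001603765
t = 455.06 yr

455.06


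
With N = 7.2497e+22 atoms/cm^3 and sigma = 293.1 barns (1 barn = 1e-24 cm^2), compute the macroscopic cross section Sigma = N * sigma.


Sigma = N * sigma_barns * 1e-24
Sigma = 7.2497e+22 * 293.1 * 1e-24
Sigma = 21.249 /cm

21.249


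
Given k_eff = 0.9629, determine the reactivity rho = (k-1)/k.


rho = (k_eff - 1) / k_eff
rho = (0.9629 - 1) / 0.9629
rho = -0.038529

-0.038529


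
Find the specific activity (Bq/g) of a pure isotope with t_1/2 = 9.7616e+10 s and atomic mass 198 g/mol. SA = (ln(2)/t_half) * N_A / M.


lambda = ln(2) / t_half = ln(2) / 9.7616e+10 = 7.100754e-12 /s
SA = lambda * N_A / M
SA = 7.100754e-12 * 6.022e23 / 198
SA = 2.1596e+10 Bq/g

2.1596e+10


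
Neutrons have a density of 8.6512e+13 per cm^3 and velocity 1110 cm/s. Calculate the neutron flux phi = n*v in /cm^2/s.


phi = n * v
phi = 8.6512e+13 * 1110
phi = 9.6028e+16 /cm^2/s

9.6028e+16


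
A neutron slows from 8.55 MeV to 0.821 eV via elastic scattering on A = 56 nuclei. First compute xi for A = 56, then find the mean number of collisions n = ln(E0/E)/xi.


xi = 1 + (A-1)^2/(2A)*ln((A-1)/(A+1)) = 0.03529286 (for A = 56)
n = ln(E0/E) / xi
n = ln(8.55e6 / 0.821) / 0.03529286
n = ln(1.041413e+07) / 0.03529286 = 457.85

457.85


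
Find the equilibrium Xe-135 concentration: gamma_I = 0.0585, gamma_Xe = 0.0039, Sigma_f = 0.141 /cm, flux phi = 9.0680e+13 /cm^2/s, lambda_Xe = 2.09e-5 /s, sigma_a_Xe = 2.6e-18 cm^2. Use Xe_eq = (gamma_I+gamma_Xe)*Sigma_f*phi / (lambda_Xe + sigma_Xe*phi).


Xe_eq = (gamma_I + gamma_Xe) * Sigma_f * phi / (lambda_Xe + sigma_Xe * phi)
Numerator = (0.0585 + 0.0039) * 0.141 * 9.0680e+13 = 7.978389e+11
Denominator = 2.09e-5 + 2.6e-18 * 9.0680e+13 = 2.566680e-04
Xe_eq = 7.978389e+11 / 2.566680e-04 = 3.1084e+15 /cm^3

3.1084e+15


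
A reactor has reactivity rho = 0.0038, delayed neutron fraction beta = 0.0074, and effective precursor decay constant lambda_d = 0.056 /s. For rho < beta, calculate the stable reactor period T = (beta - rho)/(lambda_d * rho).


T = (beta - rho) / (lambda_d * rho)
T = (0.0074 - 0.0038) / (0.056 * 0.0038)
T = 16.917 s

16.917


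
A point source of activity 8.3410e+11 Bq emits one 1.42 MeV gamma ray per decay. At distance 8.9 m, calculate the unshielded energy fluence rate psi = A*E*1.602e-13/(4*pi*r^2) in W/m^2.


psi = A * E * 1.602e-13 / (4*pi*r^2)
psi = 8.3410e+11 * 1.42 * 1.602e-13 / (4*pi*8.9^2)
psi = 1.9062e-04 W/m^2

1.9062e-04


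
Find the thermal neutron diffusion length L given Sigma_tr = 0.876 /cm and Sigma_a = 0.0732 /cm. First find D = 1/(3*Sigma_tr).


D = 1 / (3 * Sigma_tr) = 1 / (3 * 0.876) = 0.3805175 cm
L = sqrt(D / Sigma_a)
L = sqrt(0.3805175 / 0.0732)
L = 2.2800 cm

2.2800


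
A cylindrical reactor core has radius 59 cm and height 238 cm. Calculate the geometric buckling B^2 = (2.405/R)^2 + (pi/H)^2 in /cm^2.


B^2 = (2.405/R)^2 + (pi/H)^2
B^2 = (2.405/59)^2 + (pi/238)^2
B^2 = 0.0018358 /cm^2

0.0018358


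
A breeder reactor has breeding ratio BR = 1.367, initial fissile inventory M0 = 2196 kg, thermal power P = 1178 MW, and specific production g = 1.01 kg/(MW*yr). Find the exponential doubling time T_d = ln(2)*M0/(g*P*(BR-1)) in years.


Breeding gain G = BR - 1 = 1.367 - 1 = 0.367
Fissile production rate = g * P * G = 1.01 * 1178 * 0.367 = 436.64926 kg/yr
T_d = ln(2) * M0 / (g * P * G)
T_d = ln(2) * 2196 / 436.64926 = 3.4860 yr

3.4860


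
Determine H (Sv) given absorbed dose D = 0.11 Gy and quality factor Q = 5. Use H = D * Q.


H = D * Q
H = 0.11 * 5
H = 0.55000 Sv

0.55000


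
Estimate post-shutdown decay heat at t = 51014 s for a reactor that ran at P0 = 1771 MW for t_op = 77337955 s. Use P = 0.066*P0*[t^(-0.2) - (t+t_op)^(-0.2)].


P/P0 = 0.066 * [t^(-0.2) - (t + t_op)^(-0.2)]
P/P0 = 0.066 * [51014^(-0.2) - (51014 + 77337955)^(-0.2)]
P/P0 = 0.066 * [0.1144095 - 0.02644017] = 0.005805976
P = 1771 * 0.005805976 = 10.282 MW

10.282


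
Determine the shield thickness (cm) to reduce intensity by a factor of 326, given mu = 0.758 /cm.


x = ln(factor) / mu
x = ln(326) / 0.758
x = 7.6344 cm

7.6344


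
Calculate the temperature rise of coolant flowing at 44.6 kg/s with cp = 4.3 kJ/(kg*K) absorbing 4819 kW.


dT = Q / (m_dot * cp)
dT = 4819 / (44.6 * 4.3)
dT = 25.128 C

25.128


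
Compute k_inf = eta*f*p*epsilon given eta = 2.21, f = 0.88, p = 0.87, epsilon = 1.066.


k_inf = eta * f * p * epsilon
k_inf = 2.21 * 0.88 * 0.87 * 1.066
k_inf = 1.8036

1.8036


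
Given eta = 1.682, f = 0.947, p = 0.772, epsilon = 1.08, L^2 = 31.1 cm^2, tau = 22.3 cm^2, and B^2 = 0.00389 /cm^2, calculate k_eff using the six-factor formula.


k_inf = eta*f*p*eps = 1.682*0.947*0.772*1.08 = 1.328058
P_TNL = 1/(1 + L^2*B^2) = 1/(1 + 31.1*0.00389) = 0.8920774
P_FNL = exp(-B^2*tau) = exp(-0.00389*22.3) = 0.9169090
k_eff = k_inf * P_TNL * P_FNL = 1.328058 * 0.8920774 * 0.9169090
k_eff = 1.0863

1.0863


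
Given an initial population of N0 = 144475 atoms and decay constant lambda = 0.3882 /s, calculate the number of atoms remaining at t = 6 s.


N = N0 * exp(-lambda * t)
N = 144475 * exp(-0.3882 * 6)
N = 14068

14068


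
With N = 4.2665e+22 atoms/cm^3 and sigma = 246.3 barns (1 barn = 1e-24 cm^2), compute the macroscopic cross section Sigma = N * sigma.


Sigma = N * sigma_barns * 1e-24
Sigma = 4.2665e+22 * 246.3 * 1e-24
Sigma = 10.508 /cm

10.508


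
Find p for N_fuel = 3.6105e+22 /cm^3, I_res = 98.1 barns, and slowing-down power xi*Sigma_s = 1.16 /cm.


p = exp(-N * I * 1e-24 / (xi*Sigma_s))
p = exp(-3.6105e+22 * 98.1 * 1e-24 / 1.16)
p = 0.047200

0.047200


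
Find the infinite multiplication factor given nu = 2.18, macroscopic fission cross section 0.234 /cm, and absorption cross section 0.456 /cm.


k_inf = nu * Sigma_f / Sigma_a
k_inf = 2.18 * 0.234 / 0.456
k_inf = 1.1187

1.1187


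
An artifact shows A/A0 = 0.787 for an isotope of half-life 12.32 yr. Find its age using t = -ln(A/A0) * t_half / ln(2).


lambda = ln(2) / t_half = ln(2) / 12.32 = 0.05626195 /yr
t = -ln(A/A0) / lambda
t = -ln(0.787) / 0.05626195
t = 4.2574 yr

4.2574


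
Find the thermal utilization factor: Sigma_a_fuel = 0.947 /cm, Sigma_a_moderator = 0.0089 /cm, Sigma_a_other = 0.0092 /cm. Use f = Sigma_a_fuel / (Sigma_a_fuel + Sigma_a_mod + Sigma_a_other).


f = Sigma_a_fuel / (Sigma_a_fuel + Sigma_a_mod + Sigma_a_other)
f = 0.947 / (0.947 + 0.0089 + 0.0092)
f = 0.98125

0.98125


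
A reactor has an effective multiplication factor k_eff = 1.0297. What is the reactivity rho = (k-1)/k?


rho = (k_eff - 1) / k_eff
rho = (1.0297 - 1) / 1.0297
rho = 0.028843

0.028843


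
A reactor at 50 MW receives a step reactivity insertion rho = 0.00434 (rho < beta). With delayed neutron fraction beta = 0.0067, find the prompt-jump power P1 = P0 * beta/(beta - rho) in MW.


P1/P0 = beta / (beta - rho)
P1/P0 = 0.0067 / (0.0067 - 0.00434) = 2.838983
P1 = 50 * 2.838983 = 141.95 MW

141.95


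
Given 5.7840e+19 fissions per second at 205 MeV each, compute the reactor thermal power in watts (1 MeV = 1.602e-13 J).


P = fission_rate * E_MeV * 1.602e-13
P = 5.7840e+19 * 205 * 1.602e-13
P = 1.8995e+09 W

1.8995e+09


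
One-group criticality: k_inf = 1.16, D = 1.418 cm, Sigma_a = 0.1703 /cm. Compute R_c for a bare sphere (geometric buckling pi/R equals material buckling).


L^2 = D / Sigma_a = 1.418 / 0.1703 = 8.326483 cm^2
B_m^2 = (k_inf - 1) / L^2 = (1.16 - 1) / 8.326483 = 0.01921580 /cm^2
For a bare sphere: B_g = pi/R, so R_c = pi / sqrt(B_m^2)
R_c = pi / sqrt(0.01921580) = 22.663 cm

22.663


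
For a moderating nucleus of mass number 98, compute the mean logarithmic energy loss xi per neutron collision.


xi = 1 + (A-1)^2/(2A) * ln((A-1)/(A+1))
xi = 1 + (98-1)^2/(2*98) * ln((98-1)/(98 +1))
xi = 0.020270

0.020270


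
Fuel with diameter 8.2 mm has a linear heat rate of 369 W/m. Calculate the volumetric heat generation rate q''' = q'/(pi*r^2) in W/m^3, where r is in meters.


r = D / 2 / 1000 = 8.2 / 2 / 1000 = 0.0041 m
q''' = q' / (pi * r^2)
q''' = 369 / (pi * 0.0041^2)
q''' = 6.9873e+06 W/m^3

6.9873e+06


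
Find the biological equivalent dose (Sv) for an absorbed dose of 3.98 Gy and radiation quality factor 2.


H = D * Q
H = 3.98 * 2
H = 7.9600 Sv

7.9600


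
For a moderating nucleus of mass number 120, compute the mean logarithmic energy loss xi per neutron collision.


xi = 1 + (A-1)^2/(2A) * ln((A-1)/(A+1))
xi = 1 + (120-1)^2/(2*120) * ln((120-1)/(120 +1))
xi = 0.016574

0.016574


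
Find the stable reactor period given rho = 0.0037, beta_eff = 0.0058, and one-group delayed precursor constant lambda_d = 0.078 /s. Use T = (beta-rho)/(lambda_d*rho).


T = (beta - rho) / (lambda_d * rho)
T = (0.0058 - 0.0037) / (0.078 * 0.0037)
T = 7.2765 s

7.2765


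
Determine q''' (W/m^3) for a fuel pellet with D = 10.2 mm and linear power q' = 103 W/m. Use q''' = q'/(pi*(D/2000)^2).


r = D / 2 / 1000 = 10.2 / 2 / 1000 = 0.0051 m
q''' = q' / (pi * r^2)
q''' = 103 / (pi * 0.0051^2)
q''' = 1.2605e+06 W/m^3

1.2605e+06


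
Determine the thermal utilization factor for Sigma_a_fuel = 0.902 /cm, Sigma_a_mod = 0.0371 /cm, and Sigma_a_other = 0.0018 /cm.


f = Sigma_a_fuel / (Sigma_a_fuel + Sigma_a_mod + Sigma_a_other)
f = 0.902 / (0.902 + 0.0371 + 0.0018)
f = 0.95866

0.95866


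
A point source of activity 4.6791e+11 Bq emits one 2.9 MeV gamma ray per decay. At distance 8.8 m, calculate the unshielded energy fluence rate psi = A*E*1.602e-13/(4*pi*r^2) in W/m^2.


psi = A * E * 1.602e-13 / (4*pi*r^2)
psi = 4.6791e+11 * 2.9 * 1.602e-13 / (4*pi*8.8^2)
psi = 2.2338e-04 W/m^2

2.2338e-04


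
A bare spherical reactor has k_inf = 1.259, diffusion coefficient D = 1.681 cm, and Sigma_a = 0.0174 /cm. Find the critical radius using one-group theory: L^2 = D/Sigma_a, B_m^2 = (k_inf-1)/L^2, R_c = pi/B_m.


L^2 = D / Sigma_a = 1.681 / 0.0174 = 96.60920 cm^2
B_m^2 = (k_inf - 1) / L^2 = (1.259 - 1) / 96.60920 = 0.002680904 /cm^2
For a bare sphere: B_g = pi/R, so R_c = pi / sqrt(B_m^2)
R_c = pi / sqrt(0.002680904) = 60.675 cm

60.675


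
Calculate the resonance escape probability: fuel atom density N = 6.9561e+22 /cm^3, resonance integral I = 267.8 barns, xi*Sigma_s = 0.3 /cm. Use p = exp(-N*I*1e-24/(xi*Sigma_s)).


p = exp(-N * I * 1e-24 / (xi*Sigma_s))
p = exp(-6.9561e+22 * 267.8 * 1e-24 / 0.3)
p = 1.0779e-27

1.0779e-27


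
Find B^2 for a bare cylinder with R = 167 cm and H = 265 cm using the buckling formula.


B^2 = (2.405/R)^2 + (pi/H)^2
B^2 = (2.405/167)^2 + (pi/265)^2
B^2 = 3.4794e-04 /cm^2

3.4794e-04


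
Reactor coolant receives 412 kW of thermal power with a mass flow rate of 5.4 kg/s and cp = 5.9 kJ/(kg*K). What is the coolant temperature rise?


dT = Q / (m_dot * cp)
dT = 412 / (5.4 * 5.9)
dT = 12.932 C

12.932


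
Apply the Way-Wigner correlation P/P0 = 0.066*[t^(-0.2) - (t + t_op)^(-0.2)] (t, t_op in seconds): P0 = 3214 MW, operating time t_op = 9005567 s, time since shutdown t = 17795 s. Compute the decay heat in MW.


P/P0 = 0.066 * [t^(-0.2) - (t + t_op)^(-0.2)]
P/P0 = 0.066 * [17795^(-0.2) - (17795 + 9005567)^(-0.2)]
P/P0 = 0.066 * [0.1412344 - 0.04063744] = 0.006639399
P = 3214 * 0.006639399 = 21.339 MW

21.339


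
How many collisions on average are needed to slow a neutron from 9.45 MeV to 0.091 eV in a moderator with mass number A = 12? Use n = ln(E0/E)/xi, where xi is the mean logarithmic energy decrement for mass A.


xi = 1 + (A-1)^2/(2A)*ln((A-1)/(A+1)) = 0.1577690 (for A = 12)
n = ln(E0/E) / xi
n = ln(9.45e6 / 0.091) / 0.1577690
n = ln(1.038462e+08) / 0.1577690 = 117.00

117.00


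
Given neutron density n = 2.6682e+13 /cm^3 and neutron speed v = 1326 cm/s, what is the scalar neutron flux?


phi = n * v
phi = 2.6682e+13 * 1326
phi = 3.5380e+16 /cm^2/s

3.5380e+16


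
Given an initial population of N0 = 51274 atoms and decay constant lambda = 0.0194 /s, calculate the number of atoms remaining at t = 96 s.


N = N0 * exp(-lambda * t)
N = 51274 * exp(-0.0194 * 96)
N = 7962.8

7962.8


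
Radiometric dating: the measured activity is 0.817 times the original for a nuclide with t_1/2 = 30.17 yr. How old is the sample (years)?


lambda = ln(2) / t_half = ln(2) / 30.17 = 0.02297472 /yr
t = -ln(A/A0) / lambda
t = -ln(0.817) / 0.02297472
t = 8.7973 yr

8.7973


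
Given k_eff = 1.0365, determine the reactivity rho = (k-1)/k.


rho = (k_eff - 1) / k_eff
rho = (1.0365 - 1) / 1.0365
rho = 0.035215

0.035215


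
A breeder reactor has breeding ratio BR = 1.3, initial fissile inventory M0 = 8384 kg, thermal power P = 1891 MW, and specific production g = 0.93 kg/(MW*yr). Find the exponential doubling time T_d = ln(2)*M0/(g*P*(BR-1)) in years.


Breeding gain G = BR - 1 = 1.3 - 1 = 0.3
Fissile production rate = g * P * G = 0.93 * 1891 * 0.3 = 527.589 kg/yr
T_d = ln(2) * M0 / (g * P * G)
T_d = ln(2) * 8384 / 527.589 = 11.015 yr

11.015


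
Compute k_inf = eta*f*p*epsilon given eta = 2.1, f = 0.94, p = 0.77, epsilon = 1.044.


k_inf = eta * f * p * epsilon
k_inf = 2.1 * 0.94 * 0.77 * 1.044
k_inf = 1.5869

1.5869


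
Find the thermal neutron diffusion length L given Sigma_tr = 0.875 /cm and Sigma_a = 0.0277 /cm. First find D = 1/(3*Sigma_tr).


D = 1 / (3 * Sigma_tr) = 1 / (3 * 0.875) = 0.3809524 cm
L = sqrt(D / Sigma_a)
L = sqrt(0.3809524 / 0.0277)
L = 3.7085 cm

3.7085


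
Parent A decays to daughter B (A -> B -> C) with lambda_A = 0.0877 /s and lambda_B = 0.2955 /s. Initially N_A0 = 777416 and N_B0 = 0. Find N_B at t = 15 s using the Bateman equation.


N_B(t) = lambda_A * N_A0 / (lambda_B - lambda_A) * [exp(-lambda_A*t) - exp(-lambda_B*t)]
exp(-0.0877*15) = 0.2683401; exp(-0.2955*15) = 0.01188474
N_B = 0.0877 * 777416 / (0.2955 - 0.0877) * (0.2683401 - 0.01188474)
N_B = 84143

84143


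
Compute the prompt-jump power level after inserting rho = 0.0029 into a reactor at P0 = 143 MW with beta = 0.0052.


P1/P0 = beta / (beta - rho)
P1/P0 = 0.0052 / (0.0052 - 0.0029) = 2.260870
P1 = 143 * 2.260870 = 323.30 MW

323.30


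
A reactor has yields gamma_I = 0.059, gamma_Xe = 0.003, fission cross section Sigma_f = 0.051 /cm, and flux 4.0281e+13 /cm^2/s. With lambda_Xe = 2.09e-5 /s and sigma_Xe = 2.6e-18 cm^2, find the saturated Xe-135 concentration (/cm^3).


Xe_eq = (gamma_I + gamma_Xe) * Sigma_f * phi / (lambda_Xe + sigma_Xe * phi)
Numerator = (0.059 + 0.003) * 0.051 * 4.0281e+13 = 1.273685e+11
Denominator = 2.09e-5 + 2.6e-18 * 4.0281e+13 = 1.256306e-04
Xe_eq = 1.273685e+11 / 1.256306e-04 = 1.0138e+15 /cm^3

1.0138e+15


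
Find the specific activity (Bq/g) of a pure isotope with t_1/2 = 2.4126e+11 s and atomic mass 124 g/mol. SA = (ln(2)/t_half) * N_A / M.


lambda = ln(2) / t_half = ln(2) / 2.4126e+11 = 2.873030e-12 /s
SA = lambda * N_A / M
SA = 2.873030e-12 * 6.022e23 / 124
SA = 1.3953e+10 Bq/g

1.3953e+10


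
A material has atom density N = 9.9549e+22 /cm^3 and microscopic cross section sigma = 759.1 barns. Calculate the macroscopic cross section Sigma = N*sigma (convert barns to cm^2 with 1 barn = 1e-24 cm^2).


Sigma = N * sigma_barns * 1e-24
Sigma = 9.9549e+22 * 759.1 * 1e-24
Sigma = 75.568 /cm

75.568


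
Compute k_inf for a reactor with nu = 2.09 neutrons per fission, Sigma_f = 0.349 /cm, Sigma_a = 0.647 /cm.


k_inf = nu * Sigma_f / Sigma_a
k_inf = 2.09 * 0.349 / 0.647
k_inf = 1.1274

1.1274


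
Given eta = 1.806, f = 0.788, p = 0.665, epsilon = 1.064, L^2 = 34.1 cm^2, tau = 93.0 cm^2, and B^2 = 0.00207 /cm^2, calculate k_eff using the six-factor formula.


k_inf = eta*f*p*eps = 1.806*0.788*0.665*1.064 = 1.006948
P_TNL = 1/(1 + L^2*B^2) = 1/(1 + 34.1*0.00207) = 0.9340670
P_FNL = exp(-B^2*tau) = exp(-0.00207*93.0) = 0.8248861
k_eff = k_inf * P_TNL * P_FNL = 1.006948 * 0.9340670 * 0.8248861
k_eff = 0.77585

0.77585


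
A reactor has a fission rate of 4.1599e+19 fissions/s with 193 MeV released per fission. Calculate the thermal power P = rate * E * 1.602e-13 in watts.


P = fission_rate * E_MeV * 1.602e-13
P = 4.1599e+19 * 193 * 1.602e-13
P = 1.2862e+09 W

1.2862e+09


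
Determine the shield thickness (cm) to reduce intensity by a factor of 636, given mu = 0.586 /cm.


x = ln(factor) / mu
x = ln(636) / 0.586
x = 11.016 cm

11.016


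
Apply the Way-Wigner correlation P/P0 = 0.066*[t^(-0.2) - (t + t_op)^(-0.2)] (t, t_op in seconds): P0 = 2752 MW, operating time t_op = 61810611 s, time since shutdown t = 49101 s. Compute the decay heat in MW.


P/P0 = 0.066 * [t^(-0.2) - (t + t_op)^(-0.2)]
P/P0 = 0.066 * [49101^(-0.2) - (49101 + 61810611)^(-0.2)]
P/P0 = 0.066 * [0.1152874 - 0.02765148] = 0.005783971
P = 2752 * 0.005783971 = 15.917 MW

15.917


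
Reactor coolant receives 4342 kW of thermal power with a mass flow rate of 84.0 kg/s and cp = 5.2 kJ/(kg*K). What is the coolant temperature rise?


dT = Q / (m_dot * cp)
dT = 4342 / (84.0 * 5.2)
dT = 9.9405 C

9.9405


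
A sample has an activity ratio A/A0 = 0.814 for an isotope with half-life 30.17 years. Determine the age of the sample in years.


lambda = ln(2) / t_half = ln(2) / 30.17 = 0.02297472 /yr
t = -ln(A/A0) / lambda
t = -ln(0.814) / 0.02297472
t = 8.9575 yr

8.9575


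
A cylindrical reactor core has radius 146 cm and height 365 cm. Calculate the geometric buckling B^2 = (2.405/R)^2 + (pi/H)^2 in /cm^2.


B^2 = (2.405/R)^2 + (pi/H)^2
B^2 = (2.405/146)^2 + (pi/365)^2
B^2 = 3.4543e-04 /cm^2

3.4543e-04


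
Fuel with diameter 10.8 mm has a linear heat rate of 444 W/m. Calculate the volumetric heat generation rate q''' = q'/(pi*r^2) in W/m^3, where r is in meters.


r = D / 2 / 1000 = 10.8 / 2 / 1000 = 0.0054 m
q''' = q' / (pi * r^2)
q''' = 444 / (pi * 0.0054^2)
q''' = 4.8467e+06 W/m^3

4.8467e+06


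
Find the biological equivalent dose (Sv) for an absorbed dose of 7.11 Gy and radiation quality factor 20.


H = D * Q
H = 7.11 * 20
H = 142.20 Sv

142.20


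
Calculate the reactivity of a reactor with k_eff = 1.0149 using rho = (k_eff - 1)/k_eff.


rho = (k_eff - 1) / k_eff
rho = (1.0149 - 1) / 1.0149
rho = 0.014681

0.014681


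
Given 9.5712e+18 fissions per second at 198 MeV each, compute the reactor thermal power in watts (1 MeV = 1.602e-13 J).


P = fission_rate * E_MeV * 1.602e-13
P = 9.5712e+18 * 198 * 1.602e-13
P = 3.0359e+08 W

3.0359e+08


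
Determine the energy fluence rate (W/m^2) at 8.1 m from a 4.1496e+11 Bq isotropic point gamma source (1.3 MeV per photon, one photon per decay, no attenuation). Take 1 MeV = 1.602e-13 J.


psi = A * E * 1.602e-13 / (4*pi*r^2)
psi = 4.1496e+11 * 1.3 * 1.602e-13 / (4*pi*8.1^2)
psi = 1.0482e-04 W/m^2

1.0482e-04


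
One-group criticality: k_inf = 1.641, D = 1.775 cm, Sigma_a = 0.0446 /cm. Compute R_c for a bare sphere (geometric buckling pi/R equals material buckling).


L^2 = D / Sigma_a = 1.775 / 0.0446 = 39.79821 cm^2
B_m^2 = (k_inf - 1) / L^2 = (1.641 - 1) / 39.79821 = 0.01610625 /cm^2
For a bare sphere: B_g = pi/R, so R_c = pi / sqrt(B_m^2)
R_c = pi / sqrt(0.01610625) = 24.754 cm

24.754


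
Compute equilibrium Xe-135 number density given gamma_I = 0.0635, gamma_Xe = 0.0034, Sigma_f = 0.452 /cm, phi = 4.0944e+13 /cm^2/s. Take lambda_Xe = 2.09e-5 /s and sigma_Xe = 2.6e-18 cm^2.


Xe_eq = (gamma_I + gamma_Xe) * Sigma_f * phi / (lambda_Xe + sigma_Xe * phi)
Numerator = (0.0635 + 0.0034) * 0.452 * 4.0944e+13 = 1.238097e+12
Denominator = 2.09e-5 + 2.6e-18 * 4.0944e+13 = 1.273544e-04
Xe_eq = 1.238097e+12 / 1.273544e-04 = 9.7217e+15 /cm^3

9.7217e+15


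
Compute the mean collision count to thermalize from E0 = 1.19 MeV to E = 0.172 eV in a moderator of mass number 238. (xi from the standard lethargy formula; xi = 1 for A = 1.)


xi = 1 + (A-1)^2/(2A)*ln((A-1)/(A+1)) = 0.008379872 (for A = 238)
n = ln(E0/E) / xi
n = ln(1.19e6 / 0.172) / 0.008379872
n = ln(6.918605e+06) / 0.008379872 = 1879.5

1879.5


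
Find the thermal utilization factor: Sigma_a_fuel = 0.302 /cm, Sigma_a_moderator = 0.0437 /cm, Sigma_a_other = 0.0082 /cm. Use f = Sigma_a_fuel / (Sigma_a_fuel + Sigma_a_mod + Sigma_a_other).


f = Sigma_a_fuel / (Sigma_a_fuel + Sigma_a_mod + Sigma_a_other)
f = 0.302 / (0.302 + 0.0437 + 0.0082)
f = 0.85335

0.85335


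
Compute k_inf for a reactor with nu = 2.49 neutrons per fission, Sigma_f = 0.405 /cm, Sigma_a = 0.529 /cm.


k_inf = nu * Sigma_f / Sigma_a
k_inf = 2.49 * 0.405 / 0.529
k_inf = 1.9063

1.9063


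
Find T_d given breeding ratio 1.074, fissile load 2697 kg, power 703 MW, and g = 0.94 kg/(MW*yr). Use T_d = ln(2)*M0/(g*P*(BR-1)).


Breeding gain G = BR - 1 = 1.074 - 1 = 0.074
Fissile production rate = g * P * G = 0.94 * 703 * 0.074 = 48.90068 kg/yr
T_d = ln(2) * M0 / (g * P * G)
T_d = ln(2) * 2697 / 48.90068 = 38.229 yr

38.229


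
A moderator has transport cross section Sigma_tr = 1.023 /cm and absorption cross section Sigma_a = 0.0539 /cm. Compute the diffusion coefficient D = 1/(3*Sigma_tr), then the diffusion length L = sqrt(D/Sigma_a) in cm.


D = 1 / (3 * Sigma_tr) = 1 / (3 * 1.023) = 0.3258390 cm
L = sqrt(D / Sigma_a)
L = sqrt(0.3258390 / 0.0539)
L = 2.4587 cm

2.4587


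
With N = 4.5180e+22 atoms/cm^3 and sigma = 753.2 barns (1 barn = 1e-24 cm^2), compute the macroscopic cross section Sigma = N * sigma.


Sigma = N * sigma_barns * 1e-24
Sigma = 4.5180e+22 * 753.2 * 1e-24
Sigma = 34.030 /cm

34.030


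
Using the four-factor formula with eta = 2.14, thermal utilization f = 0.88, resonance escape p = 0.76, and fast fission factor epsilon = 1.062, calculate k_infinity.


k_inf = eta * f * p * epsilon
k_inf = 2.14 * 0.88 * 0.76 * 1.062
k_inf = 1.5200

1.5200


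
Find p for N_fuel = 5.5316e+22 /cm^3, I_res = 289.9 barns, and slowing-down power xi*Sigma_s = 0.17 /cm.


p = exp(-N * I * 1e-24 / (xi*Sigma_s))
p = exp(-5.5316e+22 * 289.9 * 1e-24 / 0.17)
p = 1.0789e-41

1.0789e-41


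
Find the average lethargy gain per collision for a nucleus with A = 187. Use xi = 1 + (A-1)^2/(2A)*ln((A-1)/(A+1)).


xi = 1 + (A-1)^2/(2A) * ln((A-1)/(A+1))
xi = 1 + (187-1)^2/(2*187) * ln((187-1)/(187 +1))
xi = 0.010657

0.010657


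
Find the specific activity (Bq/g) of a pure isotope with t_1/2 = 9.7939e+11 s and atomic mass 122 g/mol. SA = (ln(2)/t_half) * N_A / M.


lambda = ln(2) / t_half = ln(2) / 9.7939e+11 = 7.077336e-13 /s
SA = lambda * N_A / M
SA = 7.077336e-13 * 6.022e23 / 122
SA = 3.4934e+09 Bq/g

3.4934e+09


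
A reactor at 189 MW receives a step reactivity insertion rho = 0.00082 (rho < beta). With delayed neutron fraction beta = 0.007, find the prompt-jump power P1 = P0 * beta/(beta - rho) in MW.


P1/P0 = beta / (beta - rho)
P1/P0 = 0.007 / (0.007 - 0.00082) = 1.132686
P1 = 189 * 1.132686 = 214.08 MW

214.08


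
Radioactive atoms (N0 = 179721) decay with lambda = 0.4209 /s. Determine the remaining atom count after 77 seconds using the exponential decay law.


N = N0 * exp(-lambda * t)
N = 179721 * exp(-0.4209 * 77)
N = 1.5115e-09

1.5115e-09
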